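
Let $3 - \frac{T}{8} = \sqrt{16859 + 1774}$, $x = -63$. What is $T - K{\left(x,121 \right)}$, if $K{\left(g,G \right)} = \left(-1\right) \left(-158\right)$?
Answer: $-134 - 8 \sqrt{18633} \approx -1226.0$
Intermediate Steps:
$K{\left(g,G \right)} = 158$
$T = 24 - 8 \sqrt{18633}$ ($T = 24 - 8 \sqrt{16859 + 1774} = 24 - 8 \sqrt{18633} \approx -1068.0$)
$T - K{\left(x,121 \right)} = \left(24 - 8 \sqrt{18633}\right) - 158 = -134 - 8 \sqrt{18633}$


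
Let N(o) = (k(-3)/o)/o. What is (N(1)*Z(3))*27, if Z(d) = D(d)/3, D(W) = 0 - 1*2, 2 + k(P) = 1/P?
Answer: 42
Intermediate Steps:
k(P) = -2 + 1/P
D(W) = -2 (D(W) = 0 - 2 = -2)
Z(d) = -⅔ (Z(d) = -2/3 = -2*⅓ = -⅔)
N(o) = -7/(3*o²) (N(o) = ((-2 + 1/(-3))/o)/o = ((-2 - ⅓)/o)/o = (-7/(3*o))/o = -7/(3*o²))
(N(1)*Z(3))*27 = (-7/3/1²*(-⅔))*27 = (-7/3*1*(-⅔))*27 = -7/3*(-⅔)*27 = (14/9)*27 = 42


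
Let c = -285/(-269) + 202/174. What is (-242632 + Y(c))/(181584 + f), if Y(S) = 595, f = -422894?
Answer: 242037/241310 ≈ 1.0030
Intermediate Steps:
c = 51964/23403 (c = -285*(-1/269) + 202*(1/174) = 285/269 + 101/87 = 51964/23403 ≈ 2.2204)
(-242632 + Y(c))/(181584 + f) = (-242632 + 595)/(181584 - 422894) = -242037/(-241310) = -242037*(-1/241310) = 242037/241310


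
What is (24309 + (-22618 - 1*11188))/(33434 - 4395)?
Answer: -9497/29039 ≈ -0.32704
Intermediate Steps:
(24309 + (-22618 - 1*11188))/(33434 - 4395) = (24309 + (-22618 - 11188))/29039 = (24309 - 33806)*(1/29039) = -9497*1/29039 = -9497/29039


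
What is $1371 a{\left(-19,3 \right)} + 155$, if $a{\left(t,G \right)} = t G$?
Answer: $-77992$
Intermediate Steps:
$a{\left(t,G \right)} = G t$
$1371 a{\left(-19,3 \right)} + 155 = 1371 \cdot 3 \left(-19\right) + 155 = 1371 \left(-57\right) + 155 = -78147 + 155 = -77992$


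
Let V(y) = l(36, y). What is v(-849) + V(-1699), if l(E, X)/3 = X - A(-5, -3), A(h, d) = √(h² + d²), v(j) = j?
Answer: -5946 - 3*√34 ≈ -5963.5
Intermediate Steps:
A(h, d) = √(d² + h²)
l(E, X) = -3*√34 + 3*X (l(E, X) = 3*(X - √((-3)² + (-5)²)) = 3*(X - √(9 + 25)) = 3*(X - √34) = -3*√34 + 3*X)
V(y) = -3*√34 + 3*y
v(-849) + V(-1699) = -849 + (-3*√34 + 3*(-1699)) = -849 + (-3*√34 - 5097) = -849 + (-5097 - 3*√34) = -5946 - 3*√34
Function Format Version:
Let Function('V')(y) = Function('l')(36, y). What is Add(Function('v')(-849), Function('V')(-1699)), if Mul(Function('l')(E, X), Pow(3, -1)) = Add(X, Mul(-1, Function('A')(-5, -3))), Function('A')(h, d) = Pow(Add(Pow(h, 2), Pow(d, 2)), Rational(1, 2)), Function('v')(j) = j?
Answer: Add(-5946, Mul(-3, Pow(34, Rational(1, 2)))) ≈ -5963.5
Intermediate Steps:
Function('A')(h, d) = Pow(Add(Pow(d, 2), Pow(h, 2)), Rational(1, 2))
Function('l')(E, X) = Add(Mul(-3, Pow(34, Rational(1, 2))), Mul(3, X)) (Function('l')(E, X) = Mul(3, Add(X, Mul(-1, Pow(Add(Pow(-3, 2), Pow(-5, 2)), Rational(1, 2))))) = Mul(3, Add(X, Mul(-1, Pow(Add(9, 25), Rational(1, 2))))) = Mul(3, Add(X, Mul(-1, Pow(34, Rational(1, 2))))) = Add(Mul(-3, Pow(34, Rational(1, 2))), Mul(3, X)))
Function('V')(y) = Add(Mul(-3, Pow(34, Rational(1, 2))), Mul(3, y))
Add(Function('v')(-849), Function('V')(-1699)) = Add(-849, Add(Mul(-3, Pow(34, Rational(1, 2))), Mul(3, -1699))) = Add(-849, Add(Mul(-3, Pow(34, Rational(1, 2))), -5097)) = Add(-849, Add(-5097, Mul(-3, Pow(34, Rational(1, 2))))) = Add(-5946, Mul(-3, Pow(34, Rational(1, 2))))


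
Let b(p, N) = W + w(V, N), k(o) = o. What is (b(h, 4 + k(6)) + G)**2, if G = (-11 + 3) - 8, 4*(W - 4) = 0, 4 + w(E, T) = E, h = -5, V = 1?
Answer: 225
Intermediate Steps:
w(E, T) = -4 + E
W = 4 (W = 4 + (1/4)*0 = 4 + 0 = 4)
b(p, N) = 1 (b(p, N) = 4 + (-4 + 1) = 4 - 3 = 1)
G = -16 (G = -8 - 8 = -16)
(b(h, 4 + k(6)) + G)**2 = (1 - 16)**2 = (-15)**2 = 225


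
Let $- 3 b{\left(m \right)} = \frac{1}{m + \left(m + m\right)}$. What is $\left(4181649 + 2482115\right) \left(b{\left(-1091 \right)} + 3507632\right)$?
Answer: $\frac{229509618710864276}{9819} \approx 2.3374 \cdot 10^{13}$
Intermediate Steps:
$b{\left(m \right)} = - \frac{1}{9 m}$ ($b{\left(m \right)} = - \frac{1}{3 \left(m + \left(m + m\right)\right)} = - \frac{1}{3 \left(m + 2 m\right)} = - \frac{1}{3 \cdot 3 m} = - \frac{\frac{1}{3} \frac{1}{m}}{3} = - \frac{1}{9 m}$)
$\left(4181649 + 2482115\right) \left(b{\left(-1091 \right)} + 3507632\right) = \left(4181649 + 2482115\right) \left(- \frac{1}{9 \left(-1091\right)} + 3507632\right) = 6663764 \left(\left(- \frac{1}{9}\right) \left(- \frac{1}{1091}\right) + 3507632\right) = 6663764 \left(\frac{1}{9819} + 3507632\right) = 6663764 \cdot \frac{34441438609}{9819} = \frac{229509618710864276}{9819}$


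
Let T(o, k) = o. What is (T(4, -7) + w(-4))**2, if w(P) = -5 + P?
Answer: 25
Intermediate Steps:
(T(4, -7) + w(-4))**2 = (4 + (-5 - 4))**2 = (4 - 9)**2 = (-5)**2 = 25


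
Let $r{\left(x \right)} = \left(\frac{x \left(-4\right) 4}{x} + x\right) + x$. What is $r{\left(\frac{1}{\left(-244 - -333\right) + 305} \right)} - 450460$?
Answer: $- \frac{88743771}{197} \approx -4.5048 \cdot 10^{5}$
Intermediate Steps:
$r{\left(x \right)} = -16 + 2 x$ ($r{\left(x \right)} = \left(\frac{- 4 x 4}{x} + x\right) + x = \left(\frac{\left(-16\right) x}{x} + x\right) + x = \left(-16 + x\right) + x = -16 + 2 x$)
$r{\left(\frac{1}{\left(-244 - -333\right) + 305} \right)} - 450460 = \left(-16 + \frac{2}{\left(-244 - -333\right) + 305}\right) - 450460 = \left(-16 + \frac{2}{\left(-244 + 333\right) + 305}\right) - 450460 = \left(-16 + \frac{2}{89 + 305}\right) - 450460 = \left(-16 + \frac{2}{394}\right) - 450460 = \left(-16 + 2 \cdot \frac{1}{394}\right) - 450460 = \left(-16 + \frac{1}{197}\right) - 450460 = - \frac{3151}{197} - 450460 = - \frac{88743771}{197}$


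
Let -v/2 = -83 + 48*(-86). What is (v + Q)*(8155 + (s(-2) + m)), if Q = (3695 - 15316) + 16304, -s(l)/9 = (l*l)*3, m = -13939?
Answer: -77214660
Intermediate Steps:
s(l) = -27*l² (s(l) = -9*l*l*3 = -9*l²*3 = -27*l²)
Q = 4683 (Q = -11621 + 16304 = 4683)
v = 8422 (v = -2*(-83 + 48*(-86)) = -2*(-83 - 4128) = -2*(-4211) = 8422)
(v + Q)*(8155 + (s(-2) + m)) = (8422 + 4683)*(8155 + (-27*(-2)² - 13939)) = 13105*(8155 + (-27*4 - 13939)) = 13105*(8155 + (-108 - 13939)) = 13105*(8155 - 14047) = 13105*(-5892) = -77214660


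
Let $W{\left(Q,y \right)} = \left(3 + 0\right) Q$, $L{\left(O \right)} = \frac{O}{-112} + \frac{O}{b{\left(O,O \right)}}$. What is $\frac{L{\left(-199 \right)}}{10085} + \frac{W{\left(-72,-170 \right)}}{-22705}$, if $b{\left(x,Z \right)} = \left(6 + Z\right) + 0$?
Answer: $\frac{9693101947}{989926011760} \approx 0.0097917$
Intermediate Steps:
$b{\left(x,Z \right)} = 6 + Z$
$L{\left(O \right)} = - \frac{O}{112} + \frac{O}{6 + O}$ ($L{\left(O \right)} = \frac{O}{-112} + \frac{O}{6 + O} = O \left(- \frac{1}{112}\right) + \frac{O}{6 + O} = - \frac{O}{112} + \frac{O}{6 + O}$)
$W{\left(Q,y \right)} = 3 Q$
$\frac{L{\left(-199 \right)}}{10085} + \frac{W{\left(-72,-170 \right)}}{-22705} = \frac{\frac{1}{112} \left(-199\right) \frac{1}{6 - 199} \left(106 - -199\right)}{10085} + \frac{3 \left(-72\right)}{-22705} = \frac{1}{112} \left(-199\right) \frac{1}{-193} \left(106 + 199\right) \frac{1}{10085} - - \frac{216}{22705} = \frac{1}{112} \left(-199\right) \left(- \frac{1}{193}\right) 305 \cdot \frac{1}{10085} + \frac{216}{22705} = \frac{60695}{21616} \cdot \frac{1}{10085} + \frac{216}{22705} = \frac{12139}{43599472} + \frac{216}{22705} = \frac{9693101947}{989926011760}$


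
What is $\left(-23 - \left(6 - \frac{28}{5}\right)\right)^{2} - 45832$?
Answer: $- \frac{1132111}{25} \approx -45284.0$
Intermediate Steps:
$\left(-23 - \left(6 - \frac{28}{5}\right)\right)^{2} - 45832 = \left(-23 - \frac{2}{5}\right)^{2} - 45832 = \left(- \frac{117}{5}\right)^{2} - 45832 = \frac{13689}{25} - 45832 = - \frac{1132111}{25}$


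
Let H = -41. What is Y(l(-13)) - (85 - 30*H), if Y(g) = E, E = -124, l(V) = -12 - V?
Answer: -1439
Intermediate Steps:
Y(g) = -124
Y(l(-13)) - (85 - 30*H) = -124 - (85 - 30*(-41)) = -124 - (85 + 1230) = -124 - 1*1315 = -124 - 1315 = -1439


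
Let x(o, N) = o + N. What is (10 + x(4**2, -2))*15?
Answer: 360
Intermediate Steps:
x(o, N) = N + o
(10 + x(4**2, -2))*15 = (10 + (-2 + 4**2))*15 = (10 + (-2 + 16))*15 = (10 + 14)*15 = 24*15 = 360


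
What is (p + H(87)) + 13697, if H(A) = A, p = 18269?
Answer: 32053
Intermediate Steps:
(p + H(87)) + 13697 = (18269 + 87) + 13697 = 18356 + 13697 = 32053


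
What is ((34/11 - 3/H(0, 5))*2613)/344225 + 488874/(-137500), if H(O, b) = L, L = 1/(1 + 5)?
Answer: -315707823/86056250 ≈ -3.6686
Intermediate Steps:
L = 1/6 ≈ 0.16667
H(O, b) = 1/6
((34/11 - 3/H(0, 5))*2613)/344225 + 488874/(-137500) = ((34/11 - 3/1/6)*2613)/344225 + 488874/(-137500) = ((34*(1/11) - 3*6)*2613)*(1/344225) + 488874*(-1/137500) = ((34/11 - 18)*2613)*(1/344225) - 244437/68750 = -164/11*2613*(1/344225) - 244437/68750 = -428532/11*1/344225 - 244437/68750 = -428532/3786475 - 244437/68750 = -315707823/86056250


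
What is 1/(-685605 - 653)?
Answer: -1/686258 ≈ -1.4572e-6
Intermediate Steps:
1/(-685605 - 653) = 1/(-686258) = -1/686258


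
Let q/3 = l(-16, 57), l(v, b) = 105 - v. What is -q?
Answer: -363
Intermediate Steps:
q = 363 (q = 3*(105 - 1*(-16)) = 3*(105 + 16) = 3*121 = 363)
-q = -1*363 = -363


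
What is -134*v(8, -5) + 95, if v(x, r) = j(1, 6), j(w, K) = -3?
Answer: 497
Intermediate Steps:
v(x, r) = -3
-134*v(8, -5) + 95 = -134*(-3) + 95 = 402 + 95 = 497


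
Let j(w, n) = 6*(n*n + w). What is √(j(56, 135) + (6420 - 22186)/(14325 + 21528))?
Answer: 2*√35248486080594/35853 ≈ 331.19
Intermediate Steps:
j(w, n) = 6*w + 6*n² (j(w, n) = 6*(n² + w) = 6*(w + n²) = 6*w + 6*n²)
√(j(56, 135) + (6420 - 22186)/(14325 + 21528)) = √((6*56 + 6*135²) + (6420 - 22186)/(14325 + 21528)) = √((336 + 6*18225) - 15766/35853) = √((336 + 109350) - 15766*1/35853) = √(109686 - 15766/35853) = √(3932556392/35853) = 2*√35248486080594/35853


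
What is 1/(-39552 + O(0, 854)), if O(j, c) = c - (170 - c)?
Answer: -1/38014 ≈ -2.6306e-5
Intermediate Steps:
O(j, c) = -170 + 2*c (O(j, c) = c + (-170 + c) = -170 + 2*c)
1/(-39552 + O(0, 854)) = 1/(-39552 + (-170 + 2*854)) = 1/(-39552 + (-170 + 1708)) = 1/(-39552 + 1538) = 1/(-38014) = -1/38014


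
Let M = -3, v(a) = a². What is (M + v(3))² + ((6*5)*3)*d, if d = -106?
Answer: -9504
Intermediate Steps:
(M + v(3))² + ((6*5)*3)*d = (-3 + 3²)² + ((6*5)*3)*(-106) = (-3 + 9)² + (30*3)*(-106) = 6² + 90*(-106) = 36 - 9540 = -9504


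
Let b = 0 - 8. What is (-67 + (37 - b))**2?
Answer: 484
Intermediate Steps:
b = -8
(-67 + (37 - b))**2 = (-67 + (37 - 1*(-8)))**2 = (-67 + (37 + 8))**2 = (-67 + 45)**2 = (-22)**2 = 484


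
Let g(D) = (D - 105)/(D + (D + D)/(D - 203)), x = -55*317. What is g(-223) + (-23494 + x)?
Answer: -483722385/11819 ≈ -40928.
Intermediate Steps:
x = -17435
g(D) = (-105 + D)/(D + 2*D/(-203 + D)) (g(D) = (-105 + D)/(D + (2*D)/(-203 + D)) = (-105 + D)/(D + 2*D/(-203 + D)))
g(-223) + (-23494 + x) = (21315 + (-223)**2 - 308*(-223))/((-223)*(-201 - 223)) + (-23494 - 17435) = -1/223*(21315 + 49729 + 68684)/(-424) - 40929 = -1/223*(-1/424)*139728 - 40929 = 17466/11819 - 40929 = -483722385/11819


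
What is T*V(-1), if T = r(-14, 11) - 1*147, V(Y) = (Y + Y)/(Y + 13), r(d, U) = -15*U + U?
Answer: 301/6 ≈ 50.167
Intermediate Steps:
r(d, U) = -14*U
V(Y) = 2*Y/(13 + Y) (V(Y) = (2*Y)/(13 + Y) = 2*Y/(13 + Y))
T = -301 (T = -14*11 - 1*147 = -154 - 147 = -301)
T*V(-1) = -602*(-1)/(13 - 1) = -602*(-1)/12 = -301*(-⅙) = 301/6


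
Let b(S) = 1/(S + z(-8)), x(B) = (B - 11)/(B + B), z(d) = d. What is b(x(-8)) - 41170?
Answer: -4487546/109 ≈ -41170.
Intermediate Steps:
x(B) = (-11 + B)/(2*B) (x(B) = (-11 + B)/((2*B)) = (-11 + B)*(1/(2*B)) = (-11 + B)/(2*B))
b(S) = 1/(-8 + S) (b(S) = 1/(S - 8) = 1/(-8 + S))
b(x(-8)) - 41170 = 1/(-8 + (1/2)*(-11 - 8)/(-8)) - 41170 = 1/(-8 + (1/2)*(-1/8)*(-19)) - 41170 = 1/(-8 + 19/16) - 41170 = 1/(-109/16) - 41170 = -16/109 - 41170 = -4487546/109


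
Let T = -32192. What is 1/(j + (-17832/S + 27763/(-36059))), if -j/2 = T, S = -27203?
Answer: 980912977/63154988878367 ≈ 1.5532e-5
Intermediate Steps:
j = 64384 (j = -2*(-32192) = 64384)
1/(j + (-17832/S + 27763/(-36059))) = 1/(64384 + (-17832/(-27203) + 27763/(-36059))) = 1/(64384 + (-17832*(-1/27203) + 27763*(-1/36059))) = 1/(64384 + (17832/27203 - 27763/36059)) = 1/(64384 - 112232801/980912977) = 1/(63154988878367/980912977) = 980912977/63154988878367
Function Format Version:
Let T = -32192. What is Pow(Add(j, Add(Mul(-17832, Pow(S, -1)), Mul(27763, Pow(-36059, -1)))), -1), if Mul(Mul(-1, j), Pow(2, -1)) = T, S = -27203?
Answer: Rational(980912977, 63154988878367) ≈ 1.5532e-5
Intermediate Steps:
j = 64384 (j = Mul(-2, -32192) = 64384)
Pow(Add(j, Add(Mul(-17832, Pow(S, -1)), Mul(27763, Pow(-36059, -1)))), -1) = Pow(Add(64384, Add(Mul(-17832, Pow(-27203, -1)), Mul(27763, Pow(-36059, -1)))), -1) = Pow(Add(64384, Add(Mul(-17832, Rational(-1, 27203)), Mul(27763, Rational(-1, 36059)))), -1) = Pow(Add(64384, Add(Rational(17832, 27203), Rational(-27763, 36059))), -1) = Pow(Add(64384, Rational(-112232801, 980912977)), -1) = Pow(Rational(63154988878367, 980912977), -1) = Rational(980912977, 63154988878367)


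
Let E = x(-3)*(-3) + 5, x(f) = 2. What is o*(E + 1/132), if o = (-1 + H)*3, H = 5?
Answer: -131/11 ≈ -11.909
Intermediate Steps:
o = 12 (o = (-1 + 5)*3 = 4*3 = 12)
E = -1 (E = 2*(-3) + 5 = -6 + 5 = -1)
o*(E + 1/132) = 12*(-1 + 1/132) = 12*(-131/132) = -131/11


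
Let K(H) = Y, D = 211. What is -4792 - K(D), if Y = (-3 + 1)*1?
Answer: -4790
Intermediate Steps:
Y = -2 (Y = -2*1 = -2)
K(H) = -2
-4792 - K(D) = -4792 - 1*(-2) = -4792 + 2 = -4790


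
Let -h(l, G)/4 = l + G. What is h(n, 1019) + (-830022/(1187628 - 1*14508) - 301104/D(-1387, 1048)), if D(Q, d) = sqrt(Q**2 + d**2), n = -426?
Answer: -463911777/195520 - 17712*sqrt(10457)/10457 ≈ -2545.9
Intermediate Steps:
h(l, G) = -4*G - 4*l (h(l, G) = -4*(l + G) = -4*(G + l) = -4*G - 4*l)
h(n, 1019) + (-830022/(1187628 - 1*14508) - 301104/D(-1387, 1048)) = (-4*1019 - 4*(-426)) + (-830022/(1187628 - 1*14508) - 301104/sqrt((-1387)**2 + 1048**2)) = (-4076 + 1704) + (-830022/(1187628 - 14508) - 301104/sqrt(1923769 + 1098304)) = -2372 + (-830022/1173120 - 301104*sqrt(10457)/177769) = -2372 + (-830022*1/1173120 - 301104*sqrt(10457)/177769) = -2372 + (-138337/195520 - 17712*sqrt(10457)/10457) = -463911777/195520 - 17712*sqrt(10457)/10457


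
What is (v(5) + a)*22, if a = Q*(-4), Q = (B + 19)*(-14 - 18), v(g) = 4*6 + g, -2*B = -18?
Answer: 79486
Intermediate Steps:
B = 9 (B = -½*(-18) = 9)
v(g) = 24 + g
Q = -896 (Q = (9 + 19)*(-14 - 18) = 28*(-32) = -896)
a = 3584 (a = -896*(-4) = 3584)
(v(5) + a)*22 = ((24 + 5) + 3584)*22 = (29 + 3584)*22 = 3613*22 = 79486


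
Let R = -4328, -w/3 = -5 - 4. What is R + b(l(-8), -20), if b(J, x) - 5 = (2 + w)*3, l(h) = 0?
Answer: -4236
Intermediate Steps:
w = 27 (w = -3*(-5 - 4) = -3*(-9) = 27)
b(J, x) = 92 (b(J, x) = 5 + (2 + 27)*3 = 5 + 29*3 = 5 + 87 = 92)
R + b(l(-8), -20) = -4328 + 92 = -4236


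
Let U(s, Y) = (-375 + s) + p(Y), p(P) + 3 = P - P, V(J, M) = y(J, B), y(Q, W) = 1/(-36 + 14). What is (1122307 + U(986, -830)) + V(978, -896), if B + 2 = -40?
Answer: 24704129/22 ≈ 1.1229e+6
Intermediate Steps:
B = -42 (B = -2 - 40 = -42)
y(Q, W) = -1/22 (y(Q, W) = 1/(-22) = -1/22)
V(J, M) = -1/22
p(P) = -3 (p(P) = -3 + (P - P) = -3 + 0 = -3)
U(s, Y) = -378 + s (U(s, Y) = (-375 + s) - 3 = -378 + s)
(1122307 + U(986, -830)) + V(978, -896) = (1122307 + (-378 + 986)) - 1/22 = (1122307 + 608) - 1/22 = 1122915 - 1/22 = 24704129/22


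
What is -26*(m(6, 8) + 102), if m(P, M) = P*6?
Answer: -3588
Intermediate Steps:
m(P, M) = 6*P
-26*(m(6, 8) + 102) = -26*(6*6 + 102) = -26*(36 + 102) = -26*138 = -3588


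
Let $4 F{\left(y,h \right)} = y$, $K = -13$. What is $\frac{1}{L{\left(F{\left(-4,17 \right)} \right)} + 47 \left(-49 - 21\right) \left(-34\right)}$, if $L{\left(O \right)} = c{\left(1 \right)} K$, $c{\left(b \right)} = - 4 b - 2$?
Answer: $\frac{1}{111938} \approx 8.9335 \cdot 10^{-6}$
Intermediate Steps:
$c{\left(b \right)} = -2 - 4 b$
$F{\left(y,h \right)} = \frac{y}{4}$
$L{\left(O \right)} = 78$ ($L{\left(O \right)} = \left(-2 - 4\right) \left(-13\right) = \left(-6\right) \left(-13\right) = 78$)
$\frac{1}{L{\left(F{\left(-4,17 \right)} \right)} + 47 \left(-49 - 21\right) \left(-34\right)} = \frac{1}{78 + 47 \left(-49 - 21\right) \left(-34\right)} = \frac{1}{78 + 47 \left(-70\right) \left(-34\right)} = \frac{1}{78 - -111860} = \frac{1}{78 + 111860} = \frac{1}{111938}$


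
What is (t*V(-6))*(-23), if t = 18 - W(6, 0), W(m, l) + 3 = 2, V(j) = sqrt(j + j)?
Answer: -874*I*sqrt(3) ≈ -1513.8*I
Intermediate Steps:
V(j) = sqrt(2)*sqrt(j) (V(j) = sqrt(2*j) = sqrt(2)*sqrt(j))
W(m, l) = -1 (W(m, l) = -3 + 2 = -1)
t = 19 (t = 18 - 1*(-1) = 18 + 1 = 19)
(t*V(-6))*(-23) = (19*(sqrt(2)*sqrt(-6)))*(-23) = (19*(sqrt(2)*(I*sqrt(6))))*(-23) = (19*(2*I*sqrt(3)))*(-23) = (38*I*sqrt(3))*(-23) = -874*I*sqrt(3)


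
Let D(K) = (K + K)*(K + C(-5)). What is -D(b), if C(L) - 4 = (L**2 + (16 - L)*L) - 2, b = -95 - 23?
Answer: -46256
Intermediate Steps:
b = -118
C(L) = 2 + L**2 + L*(16 - L) (C(L) = 4 + ((L**2 + (16 - L)*L) - 2) = 4 + ((L**2 + L*(16 - L)) - 2) = 4 + (-2 + L**2 + L*(16 - L)) = 2 + L**2 + L*(16 - L))
D(K) = 2*K*(-78 + K) (D(K) = (K + K)*(K + (2 + 16*(-5))) = (2*K)*(K + (2 - 80)) = (2*K)*(K - 78) = (2*K)*(-78 + K) = 2*K*(-78 + K))
-D(b) = -2*(-118)*(-78 - 118) = -2*(-118)*(-196) = -1*46256 = -46256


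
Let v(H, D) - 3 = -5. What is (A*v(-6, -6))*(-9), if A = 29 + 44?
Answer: 1314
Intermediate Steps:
A = 73
v(H, D) = -2 (v(H, D) = 3 - 5 = -2)
(A*v(-6, -6))*(-9) = (73*(-2))*(-9) = -146*(-9) = 1314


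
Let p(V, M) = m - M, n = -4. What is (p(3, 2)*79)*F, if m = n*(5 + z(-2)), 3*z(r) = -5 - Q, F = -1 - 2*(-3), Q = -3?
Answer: -22910/3 ≈ -7636.7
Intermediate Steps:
F = 5 (F = -1 + 6 = 5)
z(r) = -⅔ (z(r) = (-5 - 1*(-3))/3 = (-5 + 3)/3 = (⅓)*(-2) = -⅔)
m = -52/3 (m = -4*(5 - ⅔) = -4*13/3 = -52/3 ≈ -17.333)
p(V, M) = -52/3 - M
(p(3, 2)*79)*F = ((-52/3 - 1*2)*79)*5 = ((-52/3 - 2)*79)*5 = -58/3*79*5 = -4582/3*5 = -22910/3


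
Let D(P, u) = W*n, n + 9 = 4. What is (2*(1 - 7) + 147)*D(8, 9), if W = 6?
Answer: -4050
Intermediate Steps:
n = -5 (n = -9 + 4 = -5)
D(P, u) = -30 (D(P, u) = 6*(-5) = -30)
(2*(1 - 7) + 147)*D(8, 9) = (2*(1 - 7) + 147)*(-30) = (2*(-6) + 147)*(-30) = (-12 + 147)*(-30) = 135*(-30) = -4050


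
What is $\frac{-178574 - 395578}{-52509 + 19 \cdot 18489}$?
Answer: $- \frac{95692}{49797} \approx -1.9216$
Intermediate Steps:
$\frac{-178574 - 395578}{-52509 + 19 \cdot 18489} = - \frac{574152}{-52509 + 351291} = - \frac{574152}{298782} = \left(-574152\right) \frac{1}{298782} = - \frac{95692}{49797}$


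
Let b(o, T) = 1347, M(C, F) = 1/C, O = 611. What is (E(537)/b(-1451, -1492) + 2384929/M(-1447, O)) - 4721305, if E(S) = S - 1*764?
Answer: -4654846176323/1347 ≈ -3.4557e+9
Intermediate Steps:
E(S) = -764 + S (E(S) = S - 764 = -764 + S)
(E(537)/b(-1451, -1492) + 2384929/M(-1447, O)) - 4721305 = ((-764 + 537)/1347 + 2384929/(1/(-1447))) - 4721305 = (-227*1/1347 + 2384929/(-1/1447)) - 4721305 = (-227/1347 + 2384929*(-1447)) - 4721305 = (-227/1347 - 3450992263) - 4721305 = -4648486578488/1347 - 4721305 = -4654846176323/1347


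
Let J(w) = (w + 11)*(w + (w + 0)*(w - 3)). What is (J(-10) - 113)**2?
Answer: 49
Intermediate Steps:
J(w) = (11 + w)*(w + w*(-3 + w))
(J(-10) - 113)**2 = (-10*(-22 + (-10)**2 + 9*(-10)) - 113)**2 = (-10*(-22 + 100 - 90) - 113)**2 = (-10*(-12) - 113)**2 = (120 - 113)**2 = 7**2 = 49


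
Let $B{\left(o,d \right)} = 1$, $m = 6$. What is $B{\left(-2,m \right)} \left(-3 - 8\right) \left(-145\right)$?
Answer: $1595$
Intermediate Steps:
$B{\left(-2,m \right)} \left(-3 - 8\right) \left(-145\right) = 1 \left(-3 - 8\right) \left(-145\right) = 1 \left(-11\right) \left(-145\right) = \left(-11\right) \left(-145\right) = 1595$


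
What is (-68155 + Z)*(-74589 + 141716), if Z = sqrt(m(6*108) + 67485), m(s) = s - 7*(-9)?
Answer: -4575040685 + 134254*sqrt(17049) ≈ -4.5575e+9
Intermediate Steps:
m(s) = 63 + s (m(s) = s + 63 = 63 + s)
Z = 2*sqrt(17049) (Z = sqrt((63 + 6*108) + 67485) = sqrt((63 + 648) + 67485) = sqrt(711 + 67485) = sqrt(68196) = 2*sqrt(17049) ≈ 261.14)
(-68155 + Z)*(-74589 + 141716) = (-68155 + 2*sqrt(17049))*(-74589 + 141716) = (-68155 + 2*sqrt(17049))*67127 = -4575040685 + 134254*sqrt(17049)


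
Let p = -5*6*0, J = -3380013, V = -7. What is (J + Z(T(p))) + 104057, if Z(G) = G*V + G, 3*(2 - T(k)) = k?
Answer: -3275968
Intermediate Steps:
p = 0 (p = -30*0 = 0)
T(k) = 2 - k/3
Z(G) = -6*G (Z(G) = G*(-7) + G = -7*G + G = -6*G)
(J + Z(T(p))) + 104057 = (-3380013 - 6*(2 - ⅓*0)) + 104057 = (-3380013 - 6*(2 + 0)) + 104057 = (-3380013 - 6*2) + 104057 = (-3380013 - 12) + 104057 = -3380025 + 104057 = -3275968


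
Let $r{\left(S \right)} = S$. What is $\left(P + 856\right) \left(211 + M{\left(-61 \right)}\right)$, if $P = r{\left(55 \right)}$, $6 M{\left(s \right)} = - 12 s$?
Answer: $303363$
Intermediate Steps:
$M{\left(s \right)} = - 2 s$ ($M{\left(s \right)} = \frac{\left(-12\right) s}{6} = - 2 s$)
$P = 55$
$\left(P + 856\right) \left(211 + M{\left(-61 \right)}\right) = \left(55 + 856\right) \left(211 - -122\right) = 911 \left(211 + 122\right) = 911 \cdot 333 = 303363$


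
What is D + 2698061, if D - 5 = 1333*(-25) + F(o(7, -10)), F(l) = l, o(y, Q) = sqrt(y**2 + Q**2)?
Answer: 2664741 + sqrt(149) ≈ 2.6648e+6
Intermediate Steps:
o(y, Q) = sqrt(Q**2 + y**2)
D = -33320 + sqrt(149) (D = 5 + (1333*(-25) + sqrt((-10)**2 + 7**2)) = 5 + (-33325 + sqrt(100 + 49)) = 5 + (-33325 + sqrt(149)) = -33320 + sqrt(149) ≈ -33308.)
D + 2698061 = (-33320 + sqrt(149)) + 2698061 = 2664741 + sqrt(149)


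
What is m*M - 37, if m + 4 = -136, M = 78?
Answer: -10957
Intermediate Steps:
m = -140 (m = -4 - 136 = -140)
m*M - 37 = -140*78 - 37 = -10920 - 37 = -10957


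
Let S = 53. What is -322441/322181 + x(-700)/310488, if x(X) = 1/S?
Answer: -5306044921843/5301766719384 ≈ -1.0008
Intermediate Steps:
x(X) = 1/53
-322441/322181 + x(-700)/310488 = -322441/322181 + (1/53)/310488 = -322441*1/322181 + (1/53)*(1/310488) = -322441/322181 + 1/16455864 = -5306044921843/5301766719384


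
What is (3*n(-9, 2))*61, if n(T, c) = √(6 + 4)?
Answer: 183*√10 ≈ 578.70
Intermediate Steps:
n(T, c) = √10
(3*n(-9, 2))*61 = (3*√10)*61 = 183*√10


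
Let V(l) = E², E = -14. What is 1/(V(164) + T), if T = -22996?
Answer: -1/22800 ≈ -4.3860e-5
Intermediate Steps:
V(l) = 196 (V(l) = (-14)² = 196)
1/(V(164) + T) = 1/(196 - 22996) = 1/(-22800) = -1/22800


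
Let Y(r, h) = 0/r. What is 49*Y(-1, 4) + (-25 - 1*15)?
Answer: -40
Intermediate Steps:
Y(r, h) = 0
49*Y(-1, 4) + (-25 - 1*15) = 49*0 + (-25 - 1*15) = 0 + (-25 - 15) = 0 - 40 = -40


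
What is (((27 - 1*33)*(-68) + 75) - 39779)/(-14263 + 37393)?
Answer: -19648/11565 ≈ -1.6989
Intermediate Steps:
(((27 - 1*33)*(-68) + 75) - 39779)/(-14263 + 37393) = (((27 - 33)*(-68) + 75) - 39779)/23130 = ((-6*(-68) + 75) - 39779)*(1/23130) = ((408 + 75) - 39779)*(1/23130) = (483 - 39779)*(1/23130) = -39296*1/23130 = -19648/11565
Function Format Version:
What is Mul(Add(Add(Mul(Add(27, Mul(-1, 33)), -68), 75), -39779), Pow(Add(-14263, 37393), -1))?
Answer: Rational(-19648, 11565) ≈ -1.6989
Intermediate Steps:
Mul(Add(Add(Mul(Add(27, Mul(-1, 33)), -68), 75), -39779), Pow(Add(-14263, 37393), -1)) = Mul(Add(Add(Mul(Add(27, -33), -68), 75), -39779), Pow(23130, -1)) = Mul(Add(Add(Mul(-6, -68), 75), -39779), Rational(1, 23130)) = Mul(Add(Add(408, 75), -39779), Rational(1, 23130)) = Mul(Add(483, -39779), Rational(1, 23130)) = Mul(-39296, Rational(1, 23130)) = Rational(-19648, 11565)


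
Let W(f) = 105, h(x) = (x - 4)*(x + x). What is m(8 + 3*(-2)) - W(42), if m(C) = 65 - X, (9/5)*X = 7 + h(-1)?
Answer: -445/9 ≈ -49.444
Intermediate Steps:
h(x) = 2*x*(-4 + x) (h(x) = (-4 + x)*(2*x) = 2*x*(-4 + x))
X = 85/9 (X = 5*(7 + 2*(-1)*(-4 - 1))/9 = 5*(7 + 2*(-1)*(-5))/9 = 5*(7 + 10)/9 = (5/9)*17 = 85/9 ≈ 9.4444)
m(C) = 500/9 (m(C) = 65 - 1*85/9 = 65 - 85/9 = 500/9)
m(8 + 3*(-2)) - W(42) = 500/9 - 1*105 = 500/9 - 105 = -445/9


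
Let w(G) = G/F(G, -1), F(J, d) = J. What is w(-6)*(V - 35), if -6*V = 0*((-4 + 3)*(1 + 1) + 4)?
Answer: -35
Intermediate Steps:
w(G) = 1 (w(G) = G/G = 1)
V = 0 (V = -0*((-4 + 3)*(1 + 1) + 4) = -0*(-1*2 + 4) = -0*(-2 + 4) = -0*2 = -1/6*0 = 0)
w(-6)*(V - 35) = 1*(0 - 35) = 1*(-35) = -35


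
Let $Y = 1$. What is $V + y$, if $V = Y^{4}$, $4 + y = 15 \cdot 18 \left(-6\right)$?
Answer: $-1623$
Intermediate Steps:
$y = -1624$ ($y = -4 + 15 \cdot 18 \left(-6\right) = -4 + 270 \left(-6\right) = -4 - 1620 = -1624$)
$V = 1$ ($V = 1^{4} = 1$)
$V + y = 1 - 1624 = -1623$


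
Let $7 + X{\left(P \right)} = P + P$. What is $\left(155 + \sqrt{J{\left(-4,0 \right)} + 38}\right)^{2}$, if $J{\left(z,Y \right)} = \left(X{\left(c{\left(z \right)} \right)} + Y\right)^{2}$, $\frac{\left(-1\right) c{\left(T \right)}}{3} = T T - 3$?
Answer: $31288 + 930 \sqrt{807} \approx 57707.0$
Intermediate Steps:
$c{\left(T \right)} = 9 - 3 T^{2}$ ($c{\left(T \right)} = - 3 \left(T T - 3\right) = - 3 \left(T^{2} - 3\right) = - 3 \left(-3 + T^{2}\right) = 9 - 3 T^{2}$)
$X{\left(P \right)} = -7 + 2 P$ ($X{\left(P \right)} = -7 + \left(P + P\right) = -7 + 2 P$)
$J{\left(z,Y \right)} = \left(11 + Y - 6 z^{2}\right)^{2}$ ($J{\left(z,Y \right)} = \left(\left(-7 + 2 \left(9 - 3 z^{2}\right)\right) + Y\right)^{2} = \left(\left(-7 - \left(-18 + 6 z^{2}\right)\right) + Y\right)^{2} = \left(\left(11 - 6 z^{2}\right) + Y\right)^{2} = \left(11 + Y - 6 z^{2}\right)^{2}$)
$\left(155 + \sqrt{J{\left(-4,0 \right)} + 38}\right)^{2} = \left(155 + \sqrt{\left(-11 - 0 + 6 \left(-4\right)^{2}\right)^{2} + 38}\right)^{2} = \left(155 + \sqrt{\left(-11 + 0 + 6 \cdot 16\right)^{2} + 38}\right)^{2} = \left(155 + \sqrt{\left(-11 + 0 + 96\right)^{2} + 38}\right)^{2} = \left(155 + \sqrt{85^{2} + 38}\right)^{2} = \left(155 + \sqrt{7225 + 38}\right)^{2} = \left(155 + \sqrt{7263}\right)^{2} = \left(155 + 3 \sqrt{807}\right)^{2}$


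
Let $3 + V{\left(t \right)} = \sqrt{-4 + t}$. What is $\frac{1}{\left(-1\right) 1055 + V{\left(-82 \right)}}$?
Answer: $- \frac{529}{559725} - \frac{i \sqrt{86}}{1119450} \approx -0.00094511 - 8.2841 \cdot 10^{-6} i$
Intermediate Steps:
$V{\left(t \right)} = -3 + \sqrt{-4 + t}$
$\frac{1}{\left(-1\right) 1055 + V{\left(-82 \right)}} = \frac{1}{\left(-1\right) 1055 - \left(3 - \sqrt{-4 - 82}\right)} = \frac{1}{-1055 - \left(3 - \sqrt{-86}\right)} = \frac{1}{-1055 - \left(3 - i \sqrt{86}\right)} = \frac{1}{-1058 + i \sqrt{86}}$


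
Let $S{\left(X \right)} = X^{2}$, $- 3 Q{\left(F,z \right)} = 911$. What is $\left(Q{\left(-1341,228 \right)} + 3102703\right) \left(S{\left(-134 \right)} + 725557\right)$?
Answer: $\frac{6920022706574}{3} \approx 2.3067 \cdot 10^{12}$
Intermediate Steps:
$Q{\left(F,z \right)} = - \frac{911}{3}$ ($Q{\left(F,z \right)} = \left(- \frac{1}{3}\right) 911 = - \frac{911}{3}$)
$\left(Q{\left(-1341,228 \right)} + 3102703\right) \left(S{\left(-134 \right)} + 725557\right) = \left(- \frac{911}{3} + 3102703\right) \left(\left(-134\right)^{2} + 725557\right) = \frac{9307198 \left(17956 + 725557\right)}{3} = \frac{9307198}{3} \cdot 743513 = \frac{6920022706574}{3}$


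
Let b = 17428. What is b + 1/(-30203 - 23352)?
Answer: 933356539/53555 ≈ 17428.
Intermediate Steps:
b + 1/(-30203 - 23352) = 17428 + 1/(-30203 - 23352) = 17428 + 1/(-53555) = 17428 - 1/53555 = 933356539/53555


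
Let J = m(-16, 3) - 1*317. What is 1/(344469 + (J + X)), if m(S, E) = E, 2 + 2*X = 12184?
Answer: 1/350246 ≈ 2.8551e-6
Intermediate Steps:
X = 6091 (X = -1 + (½)*12184 = -1 + 6092 = 6091)
J = -314 (J = 3 - 1*317 = 3 - 317 = -314)
1/(344469 + (J + X)) = 1/(344469 + (-314 + 6091)) = 1/(344469 + 5777) = 1/350246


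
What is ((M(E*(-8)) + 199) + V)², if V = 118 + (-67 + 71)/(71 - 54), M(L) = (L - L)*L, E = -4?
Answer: 29084449/289 ≈ 1.0064e+5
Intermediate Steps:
M(L) = 0 (M(L) = 0*L = 0)
V = 2010/17 (V = 118 + 4/17 = 2010/17 ≈ 118.24)
((M(E*(-8)) + 199) + V)² = ((0 + 199) + 2010/17)² = (199 + 2010/17)² = (5393/17)² = 29084449/289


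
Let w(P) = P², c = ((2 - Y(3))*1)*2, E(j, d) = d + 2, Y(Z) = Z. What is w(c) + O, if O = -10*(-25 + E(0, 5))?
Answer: 184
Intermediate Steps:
E(j, d) = 2 + d
c = -2 (c = ((2 - 1*3)*1)*2 = ((2 - 3)*1)*2 = -1*1*2 = -1*2 = -2)
O = 180 (O = -10*(-25 + (2 + 5)) = -10*(-25 + 7) = -10*(-18) = 180)
w(c) + O = (-2)² + 180 = 4 + 180 = 184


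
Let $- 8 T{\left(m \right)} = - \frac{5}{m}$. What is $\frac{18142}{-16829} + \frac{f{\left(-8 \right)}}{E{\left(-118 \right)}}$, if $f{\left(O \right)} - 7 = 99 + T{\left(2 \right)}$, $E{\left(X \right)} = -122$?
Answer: $- \frac{64039313}{32850208} \approx -1.9494$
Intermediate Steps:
$T{\left(m \right)} = \frac{5}{8 m}$ ($T{\left(m \right)} = - \frac{\left(-5\right) \frac{1}{m}}{8} = \frac{5}{8 m}$)
$f{\left(O \right)} = \frac{1701}{16}$ ($f{\left(O \right)} = 7 + \left(99 + \frac{5}{8 \cdot 2}\right) = 7 + \left(99 + \frac{5}{8} \cdot \frac{1}{2}\right) = 7 + \left(99 + \frac{5}{16}\right) = 7 + \frac{1589}{16} = \frac{1701}{16}$)
$\frac{18142}{-16829} + \frac{f{\left(-8 \right)}}{E{\left(-118 \right)}} = \frac{18142}{-16829} + \frac{1701}{16 \left(-122\right)} = 18142 \left(- \frac{1}{16829}\right) + \frac{1701}{16} \left(- \frac{1}{122}\right) = - \frac{18142}{16829} - \frac{1701}{1952} = - \frac{64039313}{32850208}$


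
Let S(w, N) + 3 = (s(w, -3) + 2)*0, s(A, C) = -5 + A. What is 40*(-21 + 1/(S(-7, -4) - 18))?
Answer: -17680/21 ≈ -841.90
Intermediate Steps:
S(w, N) = -3 (S(w, N) = -3 + ((-5 + w) + 2)*0 = -3 + (-3 + w)*0 = -3 + 0 = -3)
40*(-21 + 1/(S(-7, -4) - 18)) = 40*(-21 + 1/(-3 - 18)) = 40*(-21 + 1/(-21)) = 40*(-21 - 1/21) = 40*(-442/21) = -17680/21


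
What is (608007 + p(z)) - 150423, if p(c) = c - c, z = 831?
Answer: 457584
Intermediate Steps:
p(c) = 0
(608007 + p(z)) - 150423 = (608007 + 0) - 150423 = 608007 - 150423 = 457584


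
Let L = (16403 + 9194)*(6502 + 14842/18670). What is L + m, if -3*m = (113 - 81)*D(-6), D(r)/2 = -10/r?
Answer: 13984465382243/84015 ≈ 1.6645e+8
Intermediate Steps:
D(r) = -20/r (D(r) = 2*(-10/r) = -20/r)
L = 1553829818827/9335 (L = 25597*(6502 + 14842*(1/18670)) = 25597*(6502 + 7421/9335) = 25597*(60703591/9335) = 1553829818827/9335 ≈ 1.6645e+8)
m = -320/9 (m = -(113 - 81)*(-20/(-6))/3 = -32*(-20*(-⅙))/3 = -32*10/(3*3) = -⅓*320/3 = -320/9 ≈ -35.556)
L + m = 1553829818827/9335 - 320/9 = 13984465382243/84015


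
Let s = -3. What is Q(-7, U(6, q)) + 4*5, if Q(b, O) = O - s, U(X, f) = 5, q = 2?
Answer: 28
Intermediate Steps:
Q(b, O) = 3 + O (Q(b, O) = O - 1*(-3) = O + 3 = 3 + O)
Q(-7, U(6, q)) + 4*5 = (3 + 5) + 4*5 = 8 + 20 = 28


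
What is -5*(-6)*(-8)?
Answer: -240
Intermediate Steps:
-5*(-6)*(-8) = 30*(-8) = -240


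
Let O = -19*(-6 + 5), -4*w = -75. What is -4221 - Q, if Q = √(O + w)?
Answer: -4221 - √151/2 ≈ -4227.1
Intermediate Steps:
w = 75/4 (w = -¼*(-75) = 75/4 ≈ 18.750)
O = 19 (O = -19*(-1) = 19)
Q = √151/2 (Q = √(19 + 75/4) = √(151/4) = √151/2 ≈ 6.1441)
-4221 - Q = -4221 - √151/2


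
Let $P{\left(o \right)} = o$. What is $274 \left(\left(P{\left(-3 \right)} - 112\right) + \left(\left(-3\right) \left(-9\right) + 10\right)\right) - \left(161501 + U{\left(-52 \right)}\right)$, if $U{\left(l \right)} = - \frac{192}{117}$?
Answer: $- \frac{7131983}{39} \approx -1.8287 \cdot 10^{5}$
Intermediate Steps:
$U{\left(l \right)} = - \frac{64}{39}$ ($U{\left(l \right)} = \left(-192\right) \frac{1}{117} = - \frac{64}{39}$)
$274 \left(\left(P{\left(-3 \right)} - 112\right) + \left(\left(-3\right) \left(-9\right) + 10\right)\right) - \left(161501 + U{\left(-52 \right)}\right) = 274 \left(\left(-3 - 112\right) + \left(\left(-3\right) \left(-9\right) + 10\right)\right) - \left(161501 - \frac{64}{39}\right) = 274 \left(-115 + \left(27 + 10\right)\right) - \frac{6298475}{39} = 274 \left(-115 + 37\right) - \frac{6298475}{39} = 274 \left(-78\right) - \frac{6298475}{39} = -21372 - \frac{6298475}{39} = - \frac{7131983}{39}$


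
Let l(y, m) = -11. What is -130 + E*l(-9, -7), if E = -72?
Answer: 662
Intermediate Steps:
-130 + E*l(-9, -7) = -130 - 72*(-11) = -130 + 792 = 662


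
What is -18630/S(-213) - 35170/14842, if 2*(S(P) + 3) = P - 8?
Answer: 272514665/1684567 ≈ 161.77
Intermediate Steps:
S(P) = -7 + P/2 (S(P) = -3 + (P - 8)/2 = -3 + (-8 + P)/2 = -3 + (-4 + P/2) = -7 + P/2)
-18630/S(-213) - 35170/14842 = -18630/(-7 + (1/2)*(-213)) - 35170/14842 = -18630/(-7 - 213/2) - 35170*1/14842 = -18630/(-227/2) - 17585/7421 = -18630*(-2/227) - 17585/7421 = 37260/227 - 17585/7421 = 272514665/1684567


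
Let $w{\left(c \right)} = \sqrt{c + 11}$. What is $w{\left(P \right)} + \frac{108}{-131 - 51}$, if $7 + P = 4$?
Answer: $- \frac{54}{91} + 2 \sqrt{2} \approx 2.235$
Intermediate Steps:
$P = -3$ ($P = -7 + 4 = -3$)
$w{\left(c \right)} = \sqrt{11 + c}$
$w{\left(P \right)} + \frac{108}{-131 - 51} = \sqrt{11 - 3} + \frac{108}{-131 - 51} = \sqrt{8} + \frac{108}{-182} = 2 \sqrt{2} + 108 \left(- \frac{1}{182}\right) = 2 \sqrt{2} - \frac{54}{91} = - \frac{54}{91} + 2 \sqrt{2}$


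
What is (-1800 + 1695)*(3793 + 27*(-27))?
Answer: -321720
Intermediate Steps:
(-1800 + 1695)*(3793 + 27*(-27)) = -105*(3793 - 729) = -105*3064 = -321720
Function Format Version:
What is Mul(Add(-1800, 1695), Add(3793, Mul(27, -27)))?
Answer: -321720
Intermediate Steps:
Mul(Add(-1800, 1695), Add(3793, Mul(27, -27))) = Mul(-105, Add(3793, -729)) = Mul(-105, 3064) = -321720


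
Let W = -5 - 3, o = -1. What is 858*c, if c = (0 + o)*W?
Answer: 6864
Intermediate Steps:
W = -8
c = 8 (c = (0 - 1)*(-8) = -1*(-8) = 8)
858*c = 858*8 = 6864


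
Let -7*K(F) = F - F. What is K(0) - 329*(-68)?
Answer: 22372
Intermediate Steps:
K(F) = 0 (K(F) = -(F - F)/7 = -1/7*0 = 0)
K(0) - 329*(-68) = 0 - 329*(-68) = 0 + 22372 = 22372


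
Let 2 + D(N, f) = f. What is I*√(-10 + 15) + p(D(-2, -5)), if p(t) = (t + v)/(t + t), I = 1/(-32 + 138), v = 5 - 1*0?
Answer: ⅐ + √5/106 ≈ 0.16395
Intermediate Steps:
v = 5 (v = 5 + 0 = 5)
I = 1/106 ≈ 0.0094340
D(N, f) = -2 + f
p(t) = (5 + t)/(2*t) (p(t) = (t + 5)/(t + t) = (5 + t)/((2*t)) = (5 + t)*(1/(2*t)) = (5 + t)/(2*t))
I*√(-10 + 15) + p(D(-2, -5)) = √(-10 + 15)/106 + (5 + (-2 - 5))/(2*(-2 - 5)) = √5/106 + (½)*(5 - 7)/(-7) = √5/106 + (½)*(-⅐)*(-2) = √5/106 + ⅐ = ⅐ + √5/106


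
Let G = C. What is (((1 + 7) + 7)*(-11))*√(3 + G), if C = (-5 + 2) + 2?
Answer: -165*√2 ≈ -233.35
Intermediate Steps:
C = -1 (C = -3 + 2 = -1)
G = -1
(((1 + 7) + 7)*(-11))*√(3 + G) = (((1 + 7) + 7)*(-11))*√(3 - 1) = ((8 + 7)*(-11))*√2 = (15*(-11))*√2 = -165*√2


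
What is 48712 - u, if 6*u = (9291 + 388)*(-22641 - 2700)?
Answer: 81855937/2 ≈ 4.0928e+7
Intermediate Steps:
u = -81758513/2 (u = ((9291 + 388)*(-22641 - 2700))/6 = (9679*(-25341))/6 = (⅙)*(-245275539) = -81758513/2 ≈ -4.0879e+7)
48712 - u = 48712 - 1*(-81758513/2) = 48712 + 81758513/2 = 81855937/2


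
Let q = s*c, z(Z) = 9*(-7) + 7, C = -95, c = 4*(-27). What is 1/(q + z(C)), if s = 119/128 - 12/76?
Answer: -608/84727 ≈ -0.0071760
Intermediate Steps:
s = 1877/2432 (s = 119*(1/128) - 12*1/76 = 119/128 - 3/19 = 1877/2432 ≈ 0.77179)
c = -108
z(Z) = -56 (z(Z) = -63 + 7 = -56)
q = -50679/608 (q = (1877/2432)*(-108) = -50679/608 ≈ -83.354)
1/(q + z(C)) = 1/(-50679/608 - 56) = 1/(-84727/608) = -608/84727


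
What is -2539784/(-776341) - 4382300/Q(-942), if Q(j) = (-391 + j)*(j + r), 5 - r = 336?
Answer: 907623163356/1317380029969 ≈ 0.68896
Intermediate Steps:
r = -331 (r = 5 - 1*336 = 5 - 336 = -331)
Q(j) = (-391 + j)*(-331 + j) (Q(j) = (-391 + j)*(j - 331) = (-391 + j)*(-331 + j))
-2539784/(-776341) - 4382300/Q(-942) = -2539784/(-776341) - 4382300/(129421 + (-942)² - 722*(-942)) = -2539784*(-1/776341) - 4382300/(129421 + 887364 + 680124) = 2539784/776341 - 4382300/1696909 = 907623163356/1317380029969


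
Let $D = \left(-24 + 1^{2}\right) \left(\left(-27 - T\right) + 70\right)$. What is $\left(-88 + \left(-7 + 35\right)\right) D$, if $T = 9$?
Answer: $46920$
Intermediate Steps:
$D = -782$ ($D = \left(-24 + 1^{2}\right) \left(\left(-27 - 9\right) + 70\right) = \left(-24 + 1\right) \left(\left(-27 - 9\right) + 70\right) = - 23 \left(-36 + 70\right) = \left(-23\right) 34 = -782$)
$\left(-88 + \left(-7 + 35\right)\right) D = \left(-88 + \left(-7 + 35\right)\right) \left(-782\right) = \left(-88 + 28\right) \left(-782\right) = \left(-60\right) \left(-782\right) = 46920$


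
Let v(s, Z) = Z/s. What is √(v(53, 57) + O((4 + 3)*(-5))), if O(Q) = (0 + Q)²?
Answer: √3444046/53 ≈ 35.015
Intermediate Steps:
O(Q) = Q²
√(v(53, 57) + O((4 + 3)*(-5))) = √(57/53 + ((4 + 3)*(-5))²) = √(57*(1/53) + (7*(-5))²) = √(57/53 + (-35)²) = √(57/53 + 1225) = √(64982/53) = √3444046/53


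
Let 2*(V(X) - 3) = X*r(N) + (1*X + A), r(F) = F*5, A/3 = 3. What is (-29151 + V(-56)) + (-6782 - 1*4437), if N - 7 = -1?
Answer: -82461/2 ≈ -41231.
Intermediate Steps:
N = 6 (N = 7 - 1 = 6)
A = 9 (A = 3*3 = 9)
r(F) = 5*F
V(X) = 15/2 + 31*X/2 (V(X) = 3 + (X*(5*6) + (1*X + 9))/2 = 3 + (X*30 + (X + 9))/2 = 3 + (30*X + (9 + X))/2 = 3 + (9 + 31*X)/2 = 3 + (9/2 + 31*X/2) = 15/2 + 31*X/2)
(-29151 + V(-56)) + (-6782 - 1*4437) = (-29151 + (15/2 + (31/2)*(-56))) + (-6782 - 1*4437) = (-29151 + (15/2 - 868)) + (-6782 - 4437) = (-29151 - 1721/2) - 11219 = -60023/2 - 11219 = -82461/2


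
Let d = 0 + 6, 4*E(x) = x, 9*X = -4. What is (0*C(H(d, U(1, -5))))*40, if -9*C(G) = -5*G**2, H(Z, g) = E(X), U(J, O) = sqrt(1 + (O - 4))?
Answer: 0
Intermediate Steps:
X = -4/9 (X = (1/9)*(-4) = -4/9 ≈ -0.44444)
E(x) = x/4
d = 6
U(J, O) = sqrt(-3 + O) (U(J, O) = sqrt(1 + (-4 + O)) = sqrt(-3 + O))
H(Z, g) = -1/9 (H(Z, g) = (1/4)*(-4/9) = -1/9)
C(G) = 5*G**2/9 (C(G) = -(-5)*G**2/9 = 5*G**2/9)
(0*C(H(d, U(1, -5))))*40 = (0*(5*(-1/9)**2/9))*40 = (0*((5/9)*(1/81)))*40 = (0*(5/729))*40 = 0*40 = 0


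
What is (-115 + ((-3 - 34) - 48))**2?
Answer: 40000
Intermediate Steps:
(-115 + ((-3 - 34) - 48))**2 = (-115 + (-37 - 48))**2 = (-115 - 85)**2 = (-200)**2 = 40000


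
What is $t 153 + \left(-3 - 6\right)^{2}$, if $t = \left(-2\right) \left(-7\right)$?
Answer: $2223$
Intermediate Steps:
$t = 14$
$t 153 + \left(-3 - 6\right)^{2} = 14 \cdot 153 + \left(-3 - 6\right)^{2} = 2142 + \left(-9\right)^{2} = 2142 + 81 = 2223$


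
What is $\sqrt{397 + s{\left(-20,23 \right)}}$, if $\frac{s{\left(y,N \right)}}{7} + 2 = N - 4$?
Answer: $2 \sqrt{129} \approx 22.716$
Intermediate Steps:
$s{\left(y,N \right)} = -42 + 7 N$ ($s{\left(y,N \right)} = -14 + 7 \left(N - 4\right) = -14 + 7 \left(-4 + N\right) = -14 + \left(-28 + 7 N\right) = -42 + 7 N$)
$\sqrt{397 + s{\left(-20,23 \right)}} = \sqrt{397 + \left(-42 + 7 \cdot 23\right)} = \sqrt{397 + \left(-42 + 161\right)} = \sqrt{397 + 119} = \sqrt{516} = 2 \sqrt{129}$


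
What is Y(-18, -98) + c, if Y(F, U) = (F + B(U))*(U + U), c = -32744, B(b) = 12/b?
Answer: -29192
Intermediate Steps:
Y(F, U) = 2*U*(F + 12/U) (Y(F, U) = (F + 12/U)*(U + U) = (F + 12/U)*(2*U) = 2*U*(F + 12/U))
Y(-18, -98) + c = (24 + 2*(-18)*(-98)) - 32744 = (24 + 3528) - 32744 = 3552 - 32744 = -29192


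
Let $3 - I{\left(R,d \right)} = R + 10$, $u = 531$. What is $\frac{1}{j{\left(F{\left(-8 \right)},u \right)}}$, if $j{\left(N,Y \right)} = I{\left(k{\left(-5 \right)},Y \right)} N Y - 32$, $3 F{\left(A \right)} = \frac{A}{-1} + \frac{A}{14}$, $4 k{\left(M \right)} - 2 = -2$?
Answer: $- \frac{1}{9236} \approx -0.00010827$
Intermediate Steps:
$k{\left(M \right)} = 0$ ($k{\left(M \right)} = \frac{1}{2} + \frac{1}{4} \left(-2\right) = \frac{1}{2} - \frac{1}{2} = 0$)
$I{\left(R,d \right)} = -7 - R$ ($I{\left(R,d \right)} = 3 - \left(R + 10\right) = 3 - \left(10 + R\right) = -7 - R$)
$F{\left(A \right)} = - \frac{13 A}{42}$ ($F{\left(A \right)} = \frac{\frac{A}{-1} + \frac{A}{14}}{3} = \frac{A \left(-1\right) + A \frac{1}{14}}{3} = \frac{- A + \frac{A}{14}}{3} = \frac{\left(- \frac{13}{14}\right) A}{3} = - \frac{13 A}{42}$)
$j{\left(N,Y \right)} = -32 - 7 N Y$ ($j{\left(N,Y \right)} = \left(-7 - 0\right) N Y - 32 = \left(-7 + 0\right) N Y - 32 = - 7 N Y - 32 = -32 - 7 N Y$)
$\frac{1}{j{\left(F{\left(-8 \right)},u \right)}} = \frac{1}{-32 - 7 \left(\left(- \frac{13}{42}\right) \left(-8\right)\right) 531} = \frac{1}{-32 - \frac{52}{3} \cdot 531} = \frac{1}{-32 - 9204} = \frac{1}{-9236} = - \frac{1}{9236}$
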